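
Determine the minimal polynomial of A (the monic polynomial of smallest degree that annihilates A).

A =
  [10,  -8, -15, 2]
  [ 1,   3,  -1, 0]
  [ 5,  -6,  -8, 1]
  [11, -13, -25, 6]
x^4 - 11*x^3 + 36*x^2 - 16*x - 64

The characteristic polynomial is χ_A(x) = (x - 4)^3*(x + 1), so the eigenvalues are known. The minimal polynomial is
  m_A(x) = Π_λ (x − λ)^{k_λ}
where k_λ is the size of the *largest* Jordan block for λ (equivalently, the smallest k with (A − λI)^k v = 0 for every generalised eigenvector v of λ).

  λ = -1: largest Jordan block has size 1, contributing (x + 1)
  λ = 4: largest Jordan block has size 3, contributing (x − 4)^3

So m_A(x) = (x - 4)^3*(x + 1) = x^4 - 11*x^3 + 36*x^2 - 16*x - 64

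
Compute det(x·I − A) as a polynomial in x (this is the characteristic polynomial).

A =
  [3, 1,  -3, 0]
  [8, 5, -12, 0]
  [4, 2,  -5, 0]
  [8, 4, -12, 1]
x^4 - 4*x^3 + 6*x^2 - 4*x + 1

Expanding det(x·I − A) (e.g. by cofactor expansion or by noting that A is similar to its Jordan form J, which has the same characteristic polynomial as A) gives
  χ_A(x) = x^4 - 4*x^3 + 6*x^2 - 4*x + 1
which factors as (x - 1)^4. The eigenvalues (with algebraic multiplicities) are λ = 1 with multiplicity 4.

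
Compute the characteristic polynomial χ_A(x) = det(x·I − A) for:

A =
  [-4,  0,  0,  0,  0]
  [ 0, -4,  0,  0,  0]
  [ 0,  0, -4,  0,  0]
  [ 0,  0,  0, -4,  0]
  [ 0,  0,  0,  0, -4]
x^5 + 20*x^4 + 160*x^3 + 640*x^2 + 1280*x + 1024

Expanding det(x·I − A) (e.g. by cofactor expansion or by noting that A is similar to its Jordan form J, which has the same characteristic polynomial as A) gives
  χ_A(x) = x^5 + 20*x^4 + 160*x^3 + 640*x^2 + 1280*x + 1024
which factors as (x + 4)^5. The eigenvalues (with algebraic multiplicities) are λ = -4 with multiplicity 5.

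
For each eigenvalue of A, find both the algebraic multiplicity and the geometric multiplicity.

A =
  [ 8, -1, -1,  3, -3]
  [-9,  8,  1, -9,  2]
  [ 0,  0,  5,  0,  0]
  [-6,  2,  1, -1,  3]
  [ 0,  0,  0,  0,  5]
λ = 5: alg = 5, geom = 2

Step 1 — factor the characteristic polynomial to read off the algebraic multiplicities:
  χ_A(x) = (x - 5)^5

Step 2 — compute geometric multiplicities via the rank-nullity identity g(λ) = n − rank(A − λI):
  rank(A − (5)·I) = 3, so dim ker(A − (5)·I) = n − 3 = 2

Summary:
  λ = 5: algebraic multiplicity = 5, geometric multiplicity = 2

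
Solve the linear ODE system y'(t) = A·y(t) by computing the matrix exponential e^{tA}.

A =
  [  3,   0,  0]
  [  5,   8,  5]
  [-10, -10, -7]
e^{tA} =
  [exp(3*t), 0, 0]
  [exp(3*t) - exp(-2*t), 2*exp(3*t) - exp(-2*t), exp(3*t) - exp(-2*t)]
  [-2*exp(3*t) + 2*exp(-2*t), -2*exp(3*t) + 2*exp(-2*t), -exp(3*t) + 2*exp(-2*t)]

Strategy: write A = P · J · P⁻¹ where J is a Jordan canonical form, so e^{tA} = P · e^{tJ} · P⁻¹, and e^{tJ} can be computed block-by-block.

A has Jordan form
J =
  [-2, 0, 0]
  [ 0, 3, 0]
  [ 0, 0, 3]
(up to reordering of blocks).

Per-block formulas:
  For a 1×1 block at λ = -2: exp(t · [-2]) = [e^(-2t)].
  For a 1×1 block at λ = 3: exp(t · [3]) = [e^(3t)].

After assembling e^{tJ} and conjugating by P, we get:

e^{tA} =
  [exp(3*t), 0, 0]
  [exp(3*t) - exp(-2*t), 2*exp(3*t) - exp(-2*t), exp(3*t) - exp(-2*t)]
  [-2*exp(3*t) + 2*exp(-2*t), -2*exp(3*t) + 2*exp(-2*t), -exp(3*t) + 2*exp(-2*t)]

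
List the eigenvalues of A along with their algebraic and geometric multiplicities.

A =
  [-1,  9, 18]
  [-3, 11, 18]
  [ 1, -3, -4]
λ = 2: alg = 3, geom = 2

Step 1 — factor the characteristic polynomial to read off the algebraic multiplicities:
  χ_A(x) = (x - 2)^3

Step 2 — compute geometric multiplicities via the rank-nullity identity g(λ) = n − rank(A − λI):
  rank(A − (2)·I) = 1, so dim ker(A − (2)·I) = n − 1 = 2

Summary:
  λ = 2: algebraic multiplicity = 3, geometric multiplicity = 2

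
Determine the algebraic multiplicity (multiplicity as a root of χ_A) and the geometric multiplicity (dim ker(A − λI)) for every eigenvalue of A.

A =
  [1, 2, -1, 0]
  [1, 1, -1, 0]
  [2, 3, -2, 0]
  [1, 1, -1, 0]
λ = 0: alg = 4, geom = 2

Step 1 — factor the characteristic polynomial to read off the algebraic multiplicities:
  χ_A(x) = x^4

Step 2 — compute geometric multiplicities via the rank-nullity identity g(λ) = n − rank(A − λI):
  rank(A − (0)·I) = 2, so dim ker(A − (0)·I) = n − 2 = 2

Summary:
  λ = 0: algebraic multiplicity = 4, geometric multiplicity = 2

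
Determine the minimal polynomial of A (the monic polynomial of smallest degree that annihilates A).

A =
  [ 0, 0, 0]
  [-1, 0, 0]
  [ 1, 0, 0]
x^2

The characteristic polynomial is χ_A(x) = x^3, so the eigenvalues are known. The minimal polynomial is
  m_A(x) = Π_λ (x − λ)^{k_λ}
where k_λ is the size of the *largest* Jordan block for λ (equivalently, the smallest k with (A − λI)^k v = 0 for every generalised eigenvector v of λ).

  λ = 0: largest Jordan block has size 2, contributing (x − 0)^2

So m_A(x) = x^2 = x^2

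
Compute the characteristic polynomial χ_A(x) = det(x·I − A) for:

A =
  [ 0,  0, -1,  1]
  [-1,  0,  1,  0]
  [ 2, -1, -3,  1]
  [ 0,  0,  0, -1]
x^4 + 4*x^3 + 6*x^2 + 4*x + 1

Expanding det(x·I − A) (e.g. by cofactor expansion or by noting that A is similar to its Jordan form J, which has the same characteristic polynomial as A) gives
  χ_A(x) = x^4 + 4*x^3 + 6*x^2 + 4*x + 1
which factors as (x + 1)^4. The eigenvalues (with algebraic multiplicities) are λ = -1 with multiplicity 4.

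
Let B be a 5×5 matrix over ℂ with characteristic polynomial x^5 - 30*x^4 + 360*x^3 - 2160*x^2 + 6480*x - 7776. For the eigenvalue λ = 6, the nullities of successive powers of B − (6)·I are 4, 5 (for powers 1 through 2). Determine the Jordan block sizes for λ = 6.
Block sizes for λ = 6: [2, 1, 1, 1]

From the dimensions of kernels of powers, the number of Jordan blocks of size at least j is d_j − d_{j−1} where d_j = dim ker(N^j) (with d_0 = 0). Computing the differences gives [4, 1].
The number of blocks of size exactly k is (#blocks of size ≥ k) − (#blocks of size ≥ k + 1), so the partition is: 3 block(s) of size 1, 1 block(s) of size 2.
In nonincreasing order the block sizes are [2, 1, 1, 1].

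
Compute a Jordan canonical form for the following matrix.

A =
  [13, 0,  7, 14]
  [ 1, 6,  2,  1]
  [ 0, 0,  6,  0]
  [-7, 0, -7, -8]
J_1(-1) ⊕ J_2(6) ⊕ J_1(6)

The characteristic polynomial is
  det(x·I − A) = x^4 - 17*x^3 + 90*x^2 - 108*x - 216 = (x - 6)^3*(x + 1)

Eigenvalues and multiplicities (the geometric multiplicity of λ is n − rank(A − λI), which equals the number of Jordan blocks for λ):
  λ = -1: algebraic multiplicity = 1, geometric multiplicity = 1
  λ = 6: algebraic multiplicity = 3, geometric multiplicity = 2

Determining the block sizes for each eigenvalue:
  λ = -1: one block (gm = 1), so the single block has size am = 1 → block sizes [1]
  λ = 6: 2 blocks summing to 3 forces exactly one block of size 2 and the rest size 1 → block sizes [2, 1]

Assembling the blocks gives a Jordan form
J =
  [-1, 0, 0, 0]
  [ 0, 6, 1, 0]
  [ 0, 0, 6, 0]
  [ 0, 0, 0, 6]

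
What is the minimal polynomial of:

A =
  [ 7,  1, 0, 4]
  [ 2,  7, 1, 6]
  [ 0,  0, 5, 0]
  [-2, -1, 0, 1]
x^3 - 15*x^2 + 75*x - 125

The characteristic polynomial is χ_A(x) = (x - 5)^4, so the eigenvalues are known. The minimal polynomial is
  m_A(x) = Π_λ (x − λ)^{k_λ}
where k_λ is the size of the *largest* Jordan block for λ (equivalently, the smallest k with (A − λI)^k v = 0 for every generalised eigenvector v of λ).

  λ = 5: largest Jordan block has size 3, contributing (x − 5)^3

So m_A(x) = (x - 5)^3 = x^3 - 15*x^2 + 75*x - 125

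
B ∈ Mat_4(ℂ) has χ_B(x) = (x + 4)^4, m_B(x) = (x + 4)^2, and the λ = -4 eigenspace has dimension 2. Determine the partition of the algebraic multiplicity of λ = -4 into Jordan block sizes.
Block sizes for λ = -4: [2, 2]

Step 1 — from the characteristic polynomial, algebraic multiplicity of λ = -4 is 4. From dim ker(B − (-4)·I) = 2, there are exactly 2 Jordan blocks for λ = -4.
Step 2 — from the minimal polynomial, the factor (x + 4)^2 tells us the largest block for λ = -4 has size 2.
Step 3 — with total size 4, 2 blocks, and largest block 2, the block sizes (in nonincreasing order) are [2, 2].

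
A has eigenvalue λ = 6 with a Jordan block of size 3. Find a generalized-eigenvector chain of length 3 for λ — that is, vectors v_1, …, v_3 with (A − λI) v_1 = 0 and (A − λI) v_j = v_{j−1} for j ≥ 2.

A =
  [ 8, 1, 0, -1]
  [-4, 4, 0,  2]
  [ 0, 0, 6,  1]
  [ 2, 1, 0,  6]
A Jordan chain for λ = 6 of length 3:
v_1 = (-2, 4, 2, 0)ᵀ
v_2 = (2, -4, 0, 2)ᵀ
v_3 = (1, 0, 0, 0)ᵀ

Let N = A − (6)·I. We want v_3 with N^3 v_3 = 0 but N^2 v_3 ≠ 0; then v_{j-1} := N · v_j for j = 3, …, 2.

Pick v_3 = (1, 0, 0, 0)ᵀ.
Then v_2 = N · v_3 = (2, -4, 0, 2)ᵀ.
Then v_1 = N · v_2 = (-2, 4, 2, 0)ᵀ.

Sanity check: (A − (6)·I) v_1 = (0, 0, 0, 0)ᵀ = 0. ✓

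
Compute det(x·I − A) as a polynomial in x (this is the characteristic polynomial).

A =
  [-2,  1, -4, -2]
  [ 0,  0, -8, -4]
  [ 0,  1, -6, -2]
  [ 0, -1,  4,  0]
x^4 + 8*x^3 + 24*x^2 + 32*x + 16

Expanding det(x·I − A) (e.g. by cofactor expansion or by noting that A is similar to its Jordan form J, which has the same characteristic polynomial as A) gives
  χ_A(x) = x^4 + 8*x^3 + 24*x^2 + 32*x + 16
which factors as (x + 2)^4. The eigenvalues (with algebraic multiplicities) are λ = -2 with multiplicity 4.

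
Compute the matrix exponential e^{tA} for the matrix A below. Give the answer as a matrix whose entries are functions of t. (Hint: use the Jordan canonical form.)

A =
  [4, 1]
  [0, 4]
e^{tA} =
  [exp(4*t), t*exp(4*t)]
  [0, exp(4*t)]

Strategy: write A = P · J · P⁻¹ where J is a Jordan canonical form, so e^{tA} = P · e^{tJ} · P⁻¹, and e^{tJ} can be computed block-by-block.

A has Jordan form
J =
  [4, 1]
  [0, 4]
(up to reordering of blocks).

Per-block formulas:
  For a 2×2 Jordan block J_2(4): exp(t · J_2(4)) = e^(4t)·(I + t·N), where N is the 2×2 nilpotent shift.

After assembling e^{tJ} and conjugating by P, we get:

e^{tA} =
  [exp(4*t), t*exp(4*t)]
  [0, exp(4*t)]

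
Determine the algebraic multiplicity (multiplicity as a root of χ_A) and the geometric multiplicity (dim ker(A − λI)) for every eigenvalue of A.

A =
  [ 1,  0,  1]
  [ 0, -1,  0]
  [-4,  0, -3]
λ = -1: alg = 3, geom = 2

Step 1 — factor the characteristic polynomial to read off the algebraic multiplicities:
  χ_A(x) = (x + 1)^3

Step 2 — compute geometric multiplicities via the rank-nullity identity g(λ) = n − rank(A − λI):
  rank(A − (-1)·I) = 1, so dim ker(A − (-1)·I) = n − 1 = 2

Summary:
  λ = -1: algebraic multiplicity = 3, geometric multiplicity = 2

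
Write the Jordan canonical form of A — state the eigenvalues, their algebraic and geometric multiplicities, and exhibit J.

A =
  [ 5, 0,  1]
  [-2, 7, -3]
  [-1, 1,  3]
J_3(5)

The characteristic polynomial is
  det(x·I − A) = x^3 - 15*x^2 + 75*x - 125 = (x - 5)^3

Eigenvalues and multiplicities (the geometric multiplicity of λ is n − rank(A − λI), which equals the number of Jordan blocks for λ):
  λ = 5: algebraic multiplicity = 3, geometric multiplicity = 1

Determining the block sizes for each eigenvalue:
  λ = 5: one block (gm = 1), so the single block has size am = 3 → block sizes [3]

Assembling the blocks gives a Jordan form
J =
  [5, 1, 0]
  [0, 5, 1]
  [0, 0, 5]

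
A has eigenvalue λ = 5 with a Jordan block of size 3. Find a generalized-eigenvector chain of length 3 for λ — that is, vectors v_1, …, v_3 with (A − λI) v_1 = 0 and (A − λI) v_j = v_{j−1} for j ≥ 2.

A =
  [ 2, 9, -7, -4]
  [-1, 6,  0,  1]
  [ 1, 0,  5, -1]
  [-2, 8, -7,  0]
A Jordan chain for λ = 5 of length 3:
v_1 = (1, 0, -1, 1)ᵀ
v_2 = (-3, -1, 1, -2)ᵀ
v_3 = (1, 0, 0, 0)ᵀ

Let N = A − (5)·I. We want v_3 with N^3 v_3 = 0 but N^2 v_3 ≠ 0; then v_{j-1} := N · v_j for j = 3, …, 2.

Pick v_3 = (1, 0, 0, 0)ᵀ.
Then v_2 = N · v_3 = (-3, -1, 1, -2)ᵀ.
Then v_1 = N · v_2 = (1, 0, -1, 1)ᵀ.

Sanity check: (A − (5)·I) v_1 = (0, 0, 0, 0)ᵀ = 0. ✓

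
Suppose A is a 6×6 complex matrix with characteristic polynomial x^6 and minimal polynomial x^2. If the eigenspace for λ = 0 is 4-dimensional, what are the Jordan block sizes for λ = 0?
Block sizes for λ = 0: [2, 2, 1, 1]

Step 1 — from the characteristic polynomial, algebraic multiplicity of λ = 0 is 6. From dim ker(A − (0)·I) = 4, there are exactly 4 Jordan blocks for λ = 0.
Step 2 — from the minimal polynomial, the factor (x − 0)^2 tells us the largest block for λ = 0 has size 2.
Step 3 — with total size 6, 4 blocks, and largest block 2, the block sizes (in nonincreasing order) are [2, 2, 1, 1].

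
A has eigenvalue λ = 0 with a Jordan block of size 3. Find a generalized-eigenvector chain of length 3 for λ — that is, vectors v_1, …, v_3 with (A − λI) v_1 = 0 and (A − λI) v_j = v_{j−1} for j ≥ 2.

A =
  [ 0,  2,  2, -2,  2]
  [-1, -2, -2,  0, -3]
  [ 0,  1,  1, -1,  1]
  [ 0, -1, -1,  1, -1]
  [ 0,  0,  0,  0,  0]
A Jordan chain for λ = 0 of length 3:
v_1 = (-2, 2, -1, 1, 0)ᵀ
v_2 = (0, -1, 0, 0, 0)ᵀ
v_3 = (1, 0, 0, 0, 0)ᵀ

Let N = A − (0)·I. We want v_3 with N^3 v_3 = 0 but N^2 v_3 ≠ 0; then v_{j-1} := N · v_j for j = 3, …, 2.

Pick v_3 = (1, 0, 0, 0, 0)ᵀ.
Then v_2 = N · v_3 = (0, -1, 0, 0, 0)ᵀ.
Then v_1 = N · v_2 = (-2, 2, -1, 1, 0)ᵀ.

Sanity check: (A − (0)·I) v_1 = (0, 0, 0, 0, 0)ᵀ = 0. ✓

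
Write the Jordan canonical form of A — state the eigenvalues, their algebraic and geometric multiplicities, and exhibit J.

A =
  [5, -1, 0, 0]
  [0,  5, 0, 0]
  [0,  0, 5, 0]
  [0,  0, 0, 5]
J_2(5) ⊕ J_1(5) ⊕ J_1(5)

The characteristic polynomial is
  det(x·I − A) = x^4 - 20*x^3 + 150*x^2 - 500*x + 625 = (x - 5)^4

Eigenvalues and multiplicities (the geometric multiplicity of λ is n − rank(A − λI), which equals the number of Jordan blocks for λ):
  λ = 5: algebraic multiplicity = 4, geometric multiplicity = 3

Determining the block sizes for each eigenvalue:
  λ = 5: 3 blocks summing to 4 forces exactly one block of size 2 and the rest size 1 → block sizes [2, 1, 1]

Assembling the blocks gives a Jordan form
J =
  [5, 1, 0, 0]
  [0, 5, 0, 0]
  [0, 0, 5, 0]
  [0, 0, 0, 5]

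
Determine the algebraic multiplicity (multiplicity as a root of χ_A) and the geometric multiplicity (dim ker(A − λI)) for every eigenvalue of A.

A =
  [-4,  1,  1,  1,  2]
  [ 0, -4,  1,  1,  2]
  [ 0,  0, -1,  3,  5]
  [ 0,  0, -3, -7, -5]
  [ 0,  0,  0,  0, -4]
λ = -4: alg = 5, geom = 2

Step 1 — factor the characteristic polynomial to read off the algebraic multiplicities:
  χ_A(x) = (x + 4)^5

Step 2 — compute geometric multiplicities via the rank-nullity identity g(λ) = n − rank(A − λI):
  rank(A − (-4)·I) = 3, so dim ker(A − (-4)·I) = n − 3 = 2

Summary:
  λ = -4: algebraic multiplicity = 5, geometric multiplicity = 2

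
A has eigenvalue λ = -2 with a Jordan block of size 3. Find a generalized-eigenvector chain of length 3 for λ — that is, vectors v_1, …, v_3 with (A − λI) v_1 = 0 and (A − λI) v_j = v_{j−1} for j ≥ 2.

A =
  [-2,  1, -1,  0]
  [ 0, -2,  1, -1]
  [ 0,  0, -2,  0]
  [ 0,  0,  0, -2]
A Jordan chain for λ = -2 of length 3:
v_1 = (1, 0, 0, 0)ᵀ
v_2 = (-1, 1, 0, 0)ᵀ
v_3 = (0, 0, 1, 0)ᵀ

Let N = A − (-2)·I. We want v_3 with N^3 v_3 = 0 but N^2 v_3 ≠ 0; then v_{j-1} := N · v_j for j = 3, …, 2.

Pick v_3 = (0, 0, 1, 0)ᵀ.
Then v_2 = N · v_3 = (-1, 1, 0, 0)ᵀ.
Then v_1 = N · v_2 = (1, 0, 0, 0)ᵀ.

Sanity check: (A − (-2)·I) v_1 = (0, 0, 0, 0)ᵀ = 0. ✓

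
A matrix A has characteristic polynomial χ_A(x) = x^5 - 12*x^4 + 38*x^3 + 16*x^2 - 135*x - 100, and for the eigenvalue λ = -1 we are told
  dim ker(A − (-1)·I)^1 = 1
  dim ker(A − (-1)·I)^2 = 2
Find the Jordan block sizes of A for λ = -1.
Block sizes for λ = -1: [2]

From the dimensions of kernels of powers, the number of Jordan blocks of size at least j is d_j − d_{j−1} where d_j = dim ker(N^j) (with d_0 = 0). Computing the differences gives [1, 1].
The number of blocks of size exactly k is (#blocks of size ≥ k) − (#blocks of size ≥ k + 1), so the partition is: 1 block(s) of size 2.
In nonincreasing order the block sizes are [2].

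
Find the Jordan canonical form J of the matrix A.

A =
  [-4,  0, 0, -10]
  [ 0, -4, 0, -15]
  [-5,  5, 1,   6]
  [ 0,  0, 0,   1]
J_1(-4) ⊕ J_1(-4) ⊕ J_2(1)

The characteristic polynomial is
  det(x·I − A) = x^4 + 6*x^3 + x^2 - 24*x + 16 = (x - 1)^2*(x + 4)^2

Eigenvalues and multiplicities (the geometric multiplicity of λ is n − rank(A − λI), which equals the number of Jordan blocks for λ):
  λ = -4: algebraic multiplicity = 2, geometric multiplicity = 2
  λ = 1: algebraic multiplicity = 2, geometric multiplicity = 1

Determining the block sizes for each eigenvalue:
  λ = -4: gm = am = 2, so every block has size 1 → block sizes [1, 1]
  λ = 1: one block (gm = 1), so the single block has size am = 2 → block sizes [2]

Assembling the blocks gives a Jordan form
J =
  [-4,  0, 0, 0]
  [ 0, -4, 0, 0]
  [ 0,  0, 1, 1]
  [ 0,  0, 0, 1]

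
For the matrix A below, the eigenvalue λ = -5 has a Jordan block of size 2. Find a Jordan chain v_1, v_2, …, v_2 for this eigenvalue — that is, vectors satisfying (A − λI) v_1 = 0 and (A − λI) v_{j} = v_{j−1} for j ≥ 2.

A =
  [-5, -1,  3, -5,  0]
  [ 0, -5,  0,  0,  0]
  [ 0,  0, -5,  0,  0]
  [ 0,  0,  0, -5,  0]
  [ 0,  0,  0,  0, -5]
A Jordan chain for λ = -5 of length 2:
v_1 = (-1, 0, 0, 0, 0)ᵀ
v_2 = (0, 1, 0, 0, 0)ᵀ

Let N = A − (-5)·I. We want v_2 with N^2 v_2 = 0 but N^1 v_2 ≠ 0; then v_{j-1} := N · v_j for j = 2, …, 2.

Pick v_2 = (0, 1, 0, 0, 0)ᵀ.
Then v_1 = N · v_2 = (-1, 0, 0, 0, 0)ᵀ.

Sanity check: (A − (-5)·I) v_1 = (0, 0, 0, 0, 0)ᵀ = 0. ✓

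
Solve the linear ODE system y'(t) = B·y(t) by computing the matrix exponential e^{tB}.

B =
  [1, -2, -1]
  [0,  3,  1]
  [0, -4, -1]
e^{tB} =
  [exp(t), -2*t*exp(t), -t*exp(t)]
  [0, 2*t*exp(t) + exp(t), t*exp(t)]
  [0, -4*t*exp(t), -2*t*exp(t) + exp(t)]

Strategy: write B = P · J · P⁻¹ where J is a Jordan canonical form, so e^{tB} = P · e^{tJ} · P⁻¹, and e^{tJ} can be computed block-by-block.

B has Jordan form
J =
  [1, 1, 0]
  [0, 1, 0]
  [0, 0, 1]
(up to reordering of blocks).

Per-block formulas:
  For a 1×1 block at λ = 1: exp(t · [1]) = [e^(1t)].
  For a 2×2 Jordan block J_2(1): exp(t · J_2(1)) = e^(1t)·(I + t·N), where N is the 2×2 nilpotent shift.

After assembling e^{tJ} and conjugating by P, we get:

e^{tB} =
  [exp(t), -2*t*exp(t), -t*exp(t)]
  [0, 2*t*exp(t) + exp(t), t*exp(t)]
  [0, -4*t*exp(t), -2*t*exp(t) + exp(t)]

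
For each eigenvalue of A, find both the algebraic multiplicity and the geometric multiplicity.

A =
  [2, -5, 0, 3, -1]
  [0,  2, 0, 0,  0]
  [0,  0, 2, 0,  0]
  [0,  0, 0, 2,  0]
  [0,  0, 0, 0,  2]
λ = 2: alg = 5, geom = 4

Step 1 — factor the characteristic polynomial to read off the algebraic multiplicities:
  χ_A(x) = (x - 2)^5

Step 2 — compute geometric multiplicities via the rank-nullity identity g(λ) = n − rank(A − λI):
  rank(A − (2)·I) = 1, so dim ker(A − (2)·I) = n − 1 = 4

Summary:
  λ = 2: algebraic multiplicity = 5, geometric multiplicity = 4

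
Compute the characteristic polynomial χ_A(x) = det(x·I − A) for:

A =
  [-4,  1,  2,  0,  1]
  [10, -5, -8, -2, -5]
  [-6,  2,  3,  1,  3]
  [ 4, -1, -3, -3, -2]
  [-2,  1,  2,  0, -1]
x^5 + 10*x^4 + 40*x^3 + 80*x^2 + 80*x + 32

Expanding det(x·I − A) (e.g. by cofactor expansion or by noting that A is similar to its Jordan form J, which has the same characteristic polynomial as A) gives
  χ_A(x) = x^5 + 10*x^4 + 40*x^3 + 80*x^2 + 80*x + 32
which factors as (x + 2)^5. The eigenvalues (with algebraic multiplicities) are λ = -2 with multiplicity 5.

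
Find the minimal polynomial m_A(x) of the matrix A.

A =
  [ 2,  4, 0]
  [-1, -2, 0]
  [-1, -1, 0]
x^3

The characteristic polynomial is χ_A(x) = x^3, so the eigenvalues are known. The minimal polynomial is
  m_A(x) = Π_λ (x − λ)^{k_λ}
where k_λ is the size of the *largest* Jordan block for λ (equivalently, the smallest k with (A − λI)^k v = 0 for every generalised eigenvector v of λ).

  λ = 0: largest Jordan block has size 3, contributing (x − 0)^3

So m_A(x) = x^3 = x^3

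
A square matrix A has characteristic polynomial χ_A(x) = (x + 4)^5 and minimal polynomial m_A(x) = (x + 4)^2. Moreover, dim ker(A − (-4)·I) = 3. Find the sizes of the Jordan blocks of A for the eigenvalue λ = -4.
Block sizes for λ = -4: [2, 2, 1]

Step 1 — from the characteristic polynomial, algebraic multiplicity of λ = -4 is 5. From dim ker(A − (-4)·I) = 3, there are exactly 3 Jordan blocks for λ = -4.
Step 2 — from the minimal polynomial, the factor (x + 4)^2 tells us the largest block for λ = -4 has size 2.
Step 3 — with total size 5, 3 blocks, and largest block 2, the block sizes (in nonincreasing order) are [2, 2, 1].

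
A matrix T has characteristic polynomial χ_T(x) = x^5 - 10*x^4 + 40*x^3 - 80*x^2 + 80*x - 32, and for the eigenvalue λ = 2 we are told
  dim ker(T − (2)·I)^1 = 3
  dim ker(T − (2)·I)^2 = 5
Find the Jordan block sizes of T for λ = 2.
Block sizes for λ = 2: [2, 2, 1]

From the dimensions of kernels of powers, the number of Jordan blocks of size at least j is d_j − d_{j−1} where d_j = dim ker(N^j) (with d_0 = 0). Computing the differences gives [3, 2].
The number of blocks of size exactly k is (#blocks of size ≥ k) − (#blocks of size ≥ k + 1), so the partition is: 1 block(s) of size 1, 2 block(s) of size 2.
In nonincreasing order the block sizes are [2, 2, 1].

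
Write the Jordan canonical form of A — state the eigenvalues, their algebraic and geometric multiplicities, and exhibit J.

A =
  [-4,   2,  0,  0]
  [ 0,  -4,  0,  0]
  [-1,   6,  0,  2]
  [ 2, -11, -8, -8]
J_2(-4) ⊕ J_2(-4)

The characteristic polynomial is
  det(x·I − A) = x^4 + 16*x^3 + 96*x^2 + 256*x + 256 = (x + 4)^4

Eigenvalues and multiplicities (the geometric multiplicity of λ is n − rank(A − λI), which equals the number of Jordan blocks for λ):
  λ = -4: algebraic multiplicity = 4, geometric multiplicity = 2

Determining the block sizes for each eigenvalue:
  λ = -4: with am = 4 and gm = 2, the partition is not yet determined (e.g. several partitions of 4 into 2 parts exist). Let N = A − (-4)·I. Computing rank(N^1) = 2, rank(N^2) = 0; the number of blocks of size ≥ j is rank(N^{j−1}) − rank(N^j), giving [2, 2]. So we have 2 block(s) of size 2 → block sizes [2, 2]

Assembling the blocks gives a Jordan form
J =
  [-4,  1,  0,  0]
  [ 0, -4,  0,  0]
  [ 0,  0, -4,  1]
  [ 0,  0,  0, -4]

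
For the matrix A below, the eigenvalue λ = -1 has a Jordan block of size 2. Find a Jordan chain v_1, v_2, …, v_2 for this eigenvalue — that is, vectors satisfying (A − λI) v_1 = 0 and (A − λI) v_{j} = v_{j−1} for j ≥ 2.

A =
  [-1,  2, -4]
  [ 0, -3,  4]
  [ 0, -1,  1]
A Jordan chain for λ = -1 of length 2:
v_1 = (2, -2, -1)ᵀ
v_2 = (0, 1, 0)ᵀ

Let N = A − (-1)·I. We want v_2 with N^2 v_2 = 0 but N^1 v_2 ≠ 0; then v_{j-1} := N · v_j for j = 2, …, 2.

Pick v_2 = (0, 1, 0)ᵀ.
Then v_1 = N · v_2 = (2, -2, -1)ᵀ.

Sanity check: (A − (-1)·I) v_1 = (0, 0, 0)ᵀ = 0. ✓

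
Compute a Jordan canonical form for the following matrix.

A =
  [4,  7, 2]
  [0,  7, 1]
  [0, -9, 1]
J_3(4)

The characteristic polynomial is
  det(x·I − A) = x^3 - 12*x^2 + 48*x - 64 = (x - 4)^3

Eigenvalues and multiplicities (the geometric multiplicity of λ is n − rank(A − λI), which equals the number of Jordan blocks for λ):
  λ = 4: algebraic multiplicity = 3, geometric multiplicity = 1

Determining the block sizes for each eigenvalue:
  λ = 4: one block (gm = 1), so the single block has size am = 3 → block sizes [3]

Assembling the blocks gives a Jordan form
J =
  [4, 1, 0]
  [0, 4, 1]
  [0, 0, 4]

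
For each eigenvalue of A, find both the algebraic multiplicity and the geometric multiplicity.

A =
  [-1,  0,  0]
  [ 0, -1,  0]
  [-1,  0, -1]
λ = -1: alg = 3, geom = 2

Step 1 — factor the characteristic polynomial to read off the algebraic multiplicities:
  χ_A(x) = (x + 1)^3

Step 2 — compute geometric multiplicities via the rank-nullity identity g(λ) = n − rank(A − λI):
  rank(A − (-1)·I) = 1, so dim ker(A − (-1)·I) = n − 1 = 2

Summary:
  λ = -1: algebraic multiplicity = 3, geometric multiplicity = 2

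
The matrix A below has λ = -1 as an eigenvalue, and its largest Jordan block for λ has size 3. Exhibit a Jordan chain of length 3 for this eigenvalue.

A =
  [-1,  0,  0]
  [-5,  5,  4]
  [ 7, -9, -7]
A Jordan chain for λ = -1 of length 3:
v_1 = (0, -2, 3)ᵀ
v_2 = (0, -5, 7)ᵀ
v_3 = (1, 0, 0)ᵀ

Let N = A − (-1)·I. We want v_3 with N^3 v_3 = 0 but N^2 v_3 ≠ 0; then v_{j-1} := N · v_j for j = 3, …, 2.

Pick v_3 = (1, 0, 0)ᵀ.
Then v_2 = N · v_3 = (0, -5, 7)ᵀ.
Then v_1 = N · v_2 = (0, -2, 3)ᵀ.

Sanity check: (A − (-1)·I) v_1 = (0, 0, 0)ᵀ = 0. ✓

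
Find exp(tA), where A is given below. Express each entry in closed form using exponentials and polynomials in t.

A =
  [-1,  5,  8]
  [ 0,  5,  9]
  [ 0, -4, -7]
e^{tA} =
  [exp(-t), -t^2*exp(-t) + 5*t*exp(-t), -3*t^2*exp(-t)/2 + 8*t*exp(-t)]
  [0, 6*t*exp(-t) + exp(-t), 9*t*exp(-t)]
  [0, -4*t*exp(-t), -6*t*exp(-t) + exp(-t)]

Strategy: write A = P · J · P⁻¹ where J is a Jordan canonical form, so e^{tA} = P · e^{tJ} · P⁻¹, and e^{tJ} can be computed block-by-block.

A has Jordan form
J =
  [-1,  1,  0]
  [ 0, -1,  1]
  [ 0,  0, -1]
(up to reordering of blocks).

Per-block formulas:
  For a 3×3 Jordan block J_3(-1): exp(t · J_3(-1)) = e^(-1t)·(I + t·N + (t^2/2)·N^2), where N is the 3×3 nilpotent shift.

After assembling e^{tJ} and conjugating by P, we get:

e^{tA} =
  [exp(-t), -t^2*exp(-t) + 5*t*exp(-t), -3*t^2*exp(-t)/2 + 8*t*exp(-t)]
  [0, 6*t*exp(-t) + exp(-t), 9*t*exp(-t)]
  [0, -4*t*exp(-t), -6*t*exp(-t) + exp(-t)]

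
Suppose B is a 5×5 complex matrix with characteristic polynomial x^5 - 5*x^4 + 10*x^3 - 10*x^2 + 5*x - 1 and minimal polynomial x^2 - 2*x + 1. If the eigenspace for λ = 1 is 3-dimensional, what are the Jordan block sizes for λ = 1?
Block sizes for λ = 1: [2, 2, 1]

Step 1 — from the characteristic polynomial, algebraic multiplicity of λ = 1 is 5. From dim ker(B − (1)·I) = 3, there are exactly 3 Jordan blocks for λ = 1.
Step 2 — from the minimal polynomial, the factor (x − 1)^2 tells us the largest block for λ = 1 has size 2.
Step 3 — with total size 5, 3 blocks, and largest block 2, the block sizes (in nonincreasing order) are [2, 2, 1].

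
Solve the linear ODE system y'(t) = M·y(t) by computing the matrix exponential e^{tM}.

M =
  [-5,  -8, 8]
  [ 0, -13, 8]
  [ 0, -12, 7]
e^{tM} =
  [exp(-5*t), -2*exp(-t) + 2*exp(-5*t), 2*exp(-t) - 2*exp(-5*t)]
  [0, -2*exp(-t) + 3*exp(-5*t), 2*exp(-t) - 2*exp(-5*t)]
  [0, -3*exp(-t) + 3*exp(-5*t), 3*exp(-t) - 2*exp(-5*t)]

Strategy: write M = P · J · P⁻¹ where J is a Jordan canonical form, so e^{tM} = P · e^{tJ} · P⁻¹, and e^{tJ} can be computed block-by-block.

M has Jordan form
J =
  [-5,  0,  0]
  [ 0, -5,  0]
  [ 0,  0, -1]
(up to reordering of blocks).

Per-block formulas:
  For a 1×1 block at λ = -1: exp(t · [-1]) = [e^(-1t)].
  For a 1×1 block at λ = -5: exp(t · [-5]) = [e^(-5t)].

After assembling e^{tJ} and conjugating by P, we get:

e^{tM} =
  [exp(-5*t), -2*exp(-t) + 2*exp(-5*t), 2*exp(-t) - 2*exp(-5*t)]
  [0, -2*exp(-t) + 3*exp(-5*t), 2*exp(-t) - 2*exp(-5*t)]
  [0, -3*exp(-t) + 3*exp(-5*t), 3*exp(-t) - 2*exp(-5*t)]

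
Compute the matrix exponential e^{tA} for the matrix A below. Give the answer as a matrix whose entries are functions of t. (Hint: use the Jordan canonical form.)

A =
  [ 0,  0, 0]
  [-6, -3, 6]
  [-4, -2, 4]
e^{tA} =
  [1, 0, 0]
  [6 - 6*exp(t), 4 - 3*exp(t), 6*exp(t) - 6]
  [4 - 4*exp(t), 2 - 2*exp(t), 4*exp(t) - 3]

Strategy: write A = P · J · P⁻¹ where J is a Jordan canonical form, so e^{tA} = P · e^{tJ} · P⁻¹, and e^{tJ} can be computed block-by-block.

A has Jordan form
J =
  [0, 0, 0]
  [0, 0, 0]
  [0, 0, 1]
(up to reordering of blocks).

Per-block formulas:
  For a 1×1 block at λ = 1: exp(t · [1]) = [e^(1t)].
  For a 1×1 block at λ = 0: exp(t · [0]) = [e^(0t)].

After assembling e^{tJ} and conjugating by P, we get:

e^{tA} =
  [1, 0, 0]
  [6 - 6*exp(t), 4 - 3*exp(t), 6*exp(t) - 6]
  [4 - 4*exp(t), 2 - 2*exp(t), 4*exp(t) - 3]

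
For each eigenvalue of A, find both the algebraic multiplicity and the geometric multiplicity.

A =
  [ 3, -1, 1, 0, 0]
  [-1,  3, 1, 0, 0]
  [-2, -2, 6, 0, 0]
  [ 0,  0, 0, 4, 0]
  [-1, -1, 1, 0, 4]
λ = 4: alg = 5, geom = 4

Step 1 — factor the characteristic polynomial to read off the algebraic multiplicities:
  χ_A(x) = (x - 4)^5

Step 2 — compute geometric multiplicities via the rank-nullity identity g(λ) = n − rank(A − λI):
  rank(A − (4)·I) = 1, so dim ker(A − (4)·I) = n − 1 = 4

Summary:
  λ = 4: algebraic multiplicity = 5, geometric multiplicity = 4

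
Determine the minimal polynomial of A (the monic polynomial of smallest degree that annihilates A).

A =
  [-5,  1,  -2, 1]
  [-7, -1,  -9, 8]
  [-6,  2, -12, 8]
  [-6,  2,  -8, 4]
x^4 + 14*x^3 + 72*x^2 + 160*x + 128

The characteristic polynomial is χ_A(x) = (x + 2)*(x + 4)^3, so the eigenvalues are known. The minimal polynomial is
  m_A(x) = Π_λ (x − λ)^{k_λ}
where k_λ is the size of the *largest* Jordan block for λ (equivalently, the smallest k with (A − λI)^k v = 0 for every generalised eigenvector v of λ).

  λ = -4: largest Jordan block has size 3, contributing (x + 4)^3
  λ = -2: largest Jordan block has size 1, contributing (x + 2)

So m_A(x) = (x + 2)*(x + 4)^3 = x^4 + 14*x^3 + 72*x^2 + 160*x + 128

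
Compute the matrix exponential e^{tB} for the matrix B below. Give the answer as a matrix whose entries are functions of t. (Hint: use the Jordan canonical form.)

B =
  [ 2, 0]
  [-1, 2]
e^{tB} =
  [exp(2*t), 0]
  [-t*exp(2*t), exp(2*t)]

Strategy: write B = P · J · P⁻¹ where J is a Jordan canonical form, so e^{tB} = P · e^{tJ} · P⁻¹, and e^{tJ} can be computed block-by-block.

B has Jordan form
J =
  [2, 1]
  [0, 2]
(up to reordering of blocks).

Per-block formulas:
  For a 2×2 Jordan block J_2(2): exp(t · J_2(2)) = e^(2t)·(I + t·N), where N is the 2×2 nilpotent shift.

After assembling e^{tJ} and conjugating by P, we get:

e^{tB} =
  [exp(2*t), 0]
  [-t*exp(2*t), exp(2*t)]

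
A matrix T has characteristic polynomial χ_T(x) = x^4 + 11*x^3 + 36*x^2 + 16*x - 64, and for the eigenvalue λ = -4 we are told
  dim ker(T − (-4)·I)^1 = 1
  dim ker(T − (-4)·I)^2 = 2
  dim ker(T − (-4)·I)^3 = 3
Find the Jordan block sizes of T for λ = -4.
Block sizes for λ = -4: [3]

From the dimensions of kernels of powers, the number of Jordan blocks of size at least j is d_j − d_{j−1} where d_j = dim ker(N^j) (with d_0 = 0). Computing the differences gives [1, 1, 1].
The number of blocks of size exactly k is (#blocks of size ≥ k) − (#blocks of size ≥ k + 1), so the partition is: 1 block(s) of size 3.
In nonincreasing order the block sizes are [3].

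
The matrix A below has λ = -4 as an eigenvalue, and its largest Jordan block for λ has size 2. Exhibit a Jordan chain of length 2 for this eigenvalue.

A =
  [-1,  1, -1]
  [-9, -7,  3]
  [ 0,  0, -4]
A Jordan chain for λ = -4 of length 2:
v_1 = (3, -9, 0)ᵀ
v_2 = (1, 0, 0)ᵀ

Let N = A − (-4)·I. We want v_2 with N^2 v_2 = 0 but N^1 v_2 ≠ 0; then v_{j-1} := N · v_j for j = 2, …, 2.

Pick v_2 = (1, 0, 0)ᵀ.
Then v_1 = N · v_2 = (3, -9, 0)ᵀ.

Sanity check: (A − (-4)·I) v_1 = (0, 0, 0)ᵀ = 0. ✓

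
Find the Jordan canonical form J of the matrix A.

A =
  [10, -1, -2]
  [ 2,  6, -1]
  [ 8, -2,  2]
J_3(6)

The characteristic polynomial is
  det(x·I − A) = x^3 - 18*x^2 + 108*x - 216 = (x - 6)^3

Eigenvalues and multiplicities (the geometric multiplicity of λ is n − rank(A − λI), which equals the number of Jordan blocks for λ):
  λ = 6: algebraic multiplicity = 3, geometric multiplicity = 1

Determining the block sizes for each eigenvalue:
  λ = 6: one block (gm = 1), so the single block has size am = 3 → block sizes [3]

Assembling the blocks gives a Jordan form
J =
  [6, 1, 0]
  [0, 6, 1]
  [0, 0, 6]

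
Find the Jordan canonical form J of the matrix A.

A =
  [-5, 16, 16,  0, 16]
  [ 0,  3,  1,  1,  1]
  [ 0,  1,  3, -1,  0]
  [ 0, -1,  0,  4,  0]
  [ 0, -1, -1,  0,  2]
J_1(-5) ⊕ J_3(3) ⊕ J_1(3)

The characteristic polynomial is
  det(x·I − A) = x^5 - 7*x^4 - 6*x^3 + 162*x^2 - 459*x + 405 = (x - 3)^4*(x + 5)

Eigenvalues and multiplicities (the geometric multiplicity of λ is n − rank(A − λI), which equals the number of Jordan blocks for λ):
  λ = -5: algebraic multiplicity = 1, geometric multiplicity = 1
  λ = 3: algebraic multiplicity = 4, geometric multiplicity = 2

Determining the block sizes for each eigenvalue:
  λ = -5: one block (gm = 1), so the single block has size am = 1 → block sizes [1]
  λ = 3: with am = 4 and gm = 2, the partition is not yet determined (e.g. several partitions of 4 into 2 parts exist). Let N = A − (3)·I. Computing rank(N^1) = 3, rank(N^2) = 2, rank(N^3) = 1; the number of blocks of size ≥ j is rank(N^{j−1}) − rank(N^j), giving [2, 1, 1]. So we have 1 block(s) of size 3, 1 block(s) of size 1 → block sizes [3, 1]

Assembling the blocks gives a Jordan form
J =
  [-5, 0, 0, 0, 0]
  [ 0, 3, 1, 0, 0]
  [ 0, 0, 3, 1, 0]
  [ 0, 0, 0, 3, 0]
  [ 0, 0, 0, 0, 3]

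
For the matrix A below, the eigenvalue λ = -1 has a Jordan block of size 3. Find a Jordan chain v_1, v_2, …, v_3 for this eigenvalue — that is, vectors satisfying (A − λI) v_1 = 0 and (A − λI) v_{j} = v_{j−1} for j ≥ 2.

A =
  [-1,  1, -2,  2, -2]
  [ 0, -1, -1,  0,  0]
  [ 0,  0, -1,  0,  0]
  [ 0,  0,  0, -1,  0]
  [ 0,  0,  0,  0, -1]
A Jordan chain for λ = -1 of length 3:
v_1 = (-1, 0, 0, 0, 0)ᵀ
v_2 = (-2, -1, 0, 0, 0)ᵀ
v_3 = (0, 0, 1, 0, 0)ᵀ

Let N = A − (-1)·I. We want v_3 with N^3 v_3 = 0 but N^2 v_3 ≠ 0; then v_{j-1} := N · v_j for j = 3, …, 2.

Pick v_3 = (0, 0, 1, 0, 0)ᵀ.
Then v_2 = N · v_3 = (-2, -1, 0, 0, 0)ᵀ.
Then v_1 = N · v_2 = (-1, 0, 0, 0, 0)ᵀ.

Sanity check: (A − (-1)·I) v_1 = (0, 0, 0, 0, 0)ᵀ = 0. ✓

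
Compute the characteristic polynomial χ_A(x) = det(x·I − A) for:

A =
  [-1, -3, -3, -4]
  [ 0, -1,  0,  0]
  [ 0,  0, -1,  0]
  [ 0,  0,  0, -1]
x^4 + 4*x^3 + 6*x^2 + 4*x + 1

Expanding det(x·I − A) (e.g. by cofactor expansion or by noting that A is similar to its Jordan form J, which has the same characteristic polynomial as A) gives
  χ_A(x) = x^4 + 4*x^3 + 6*x^2 + 4*x + 1
which factors as (x + 1)^4. The eigenvalues (with algebraic multiplicities) are λ = -1 with multiplicity 4.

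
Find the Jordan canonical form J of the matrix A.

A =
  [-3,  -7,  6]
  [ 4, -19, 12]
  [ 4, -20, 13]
J_2(-5) ⊕ J_1(1)

The characteristic polynomial is
  det(x·I − A) = x^3 + 9*x^2 + 15*x - 25 = (x - 1)*(x + 5)^2

Eigenvalues and multiplicities (the geometric multiplicity of λ is n − rank(A − λI), which equals the number of Jordan blocks for λ):
  λ = -5: algebraic multiplicity = 2, geometric multiplicity = 1
  λ = 1: algebraic multiplicity = 1, geometric multiplicity = 1

Determining the block sizes for each eigenvalue:
  λ = -5: one block (gm = 1), so the single block has size am = 2 → block sizes [2]
  λ = 1: one block (gm = 1), so the single block has size am = 1 → block sizes [1]

Assembling the blocks gives a Jordan form
J =
  [-5,  1, 0]
  [ 0, -5, 0]
  [ 0,  0, 1]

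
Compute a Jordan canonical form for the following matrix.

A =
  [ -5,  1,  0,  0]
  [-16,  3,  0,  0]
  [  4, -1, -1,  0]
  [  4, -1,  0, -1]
J_2(-1) ⊕ J_1(-1) ⊕ J_1(-1)

The characteristic polynomial is
  det(x·I − A) = x^4 + 4*x^3 + 6*x^2 + 4*x + 1 = (x + 1)^4

Eigenvalues and multiplicities (the geometric multiplicity of λ is n − rank(A − λI), which equals the number of Jordan blocks for λ):
  λ = -1: algebraic multiplicity = 4, geometric multiplicity = 3

Determining the block sizes for each eigenvalue:
  λ = -1: 3 blocks summing to 4 forces exactly one block of size 2 and the rest size 1 → block sizes [2, 1, 1]

Assembling the blocks gives a Jordan form
J =
  [-1,  1,  0,  0]
  [ 0, -1,  0,  0]
  [ 0,  0, -1,  0]
  [ 0,  0,  0, -1]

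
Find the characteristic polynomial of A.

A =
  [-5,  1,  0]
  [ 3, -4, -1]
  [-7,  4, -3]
x^3 + 12*x^2 + 48*x + 64

Expanding det(x·I − A) (e.g. by cofactor expansion or by noting that A is similar to its Jordan form J, which has the same characteristic polynomial as A) gives
  χ_A(x) = x^3 + 12*x^2 + 48*x + 64
which factors as (x + 4)^3. The eigenvalues (with algebraic multiplicities) are λ = -4 with multiplicity 3.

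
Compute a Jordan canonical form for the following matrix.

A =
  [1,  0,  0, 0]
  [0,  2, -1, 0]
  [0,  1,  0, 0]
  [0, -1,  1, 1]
J_2(1) ⊕ J_1(1) ⊕ J_1(1)

The characteristic polynomial is
  det(x·I − A) = x^4 - 4*x^3 + 6*x^2 - 4*x + 1 = (x - 1)^4

Eigenvalues and multiplicities (the geometric multiplicity of λ is n − rank(A − λI), which equals the number of Jordan blocks for λ):
  λ = 1: algebraic multiplicity = 4, geometric multiplicity = 3

Determining the block sizes for each eigenvalue:
  λ = 1: 3 blocks summing to 4 forces exactly one block of size 2 and the rest size 1 → block sizes [2, 1, 1]

Assembling the blocks gives a Jordan form
J =
  [1, 1, 0, 0]
  [0, 1, 0, 0]
  [0, 0, 1, 0]
  [0, 0, 0, 1]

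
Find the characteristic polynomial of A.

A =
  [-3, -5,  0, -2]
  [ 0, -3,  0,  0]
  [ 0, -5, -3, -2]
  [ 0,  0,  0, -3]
x^4 + 12*x^3 + 54*x^2 + 108*x + 81

Expanding det(x·I − A) (e.g. by cofactor expansion or by noting that A is similar to its Jordan form J, which has the same characteristic polynomial as A) gives
  χ_A(x) = x^4 + 12*x^3 + 54*x^2 + 108*x + 81
which factors as (x + 3)^4. The eigenvalues (with algebraic multiplicities) are λ = -3 with multiplicity 4.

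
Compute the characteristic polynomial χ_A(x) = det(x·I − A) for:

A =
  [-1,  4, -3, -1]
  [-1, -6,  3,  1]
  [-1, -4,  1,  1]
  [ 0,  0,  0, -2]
x^4 + 8*x^3 + 24*x^2 + 32*x + 16

Expanding det(x·I − A) (e.g. by cofactor expansion or by noting that A is similar to its Jordan form J, which has the same characteristic polynomial as A) gives
  χ_A(x) = x^4 + 8*x^3 + 24*x^2 + 32*x + 16
which factors as (x + 2)^4. The eigenvalues (with algebraic multiplicities) are λ = -2 with multiplicity 4.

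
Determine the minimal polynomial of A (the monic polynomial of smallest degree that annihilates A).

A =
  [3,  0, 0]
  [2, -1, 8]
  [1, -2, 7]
x^2 - 6*x + 9

The characteristic polynomial is χ_A(x) = (x - 3)^3, so the eigenvalues are known. The minimal polynomial is
  m_A(x) = Π_λ (x − λ)^{k_λ}
where k_λ is the size of the *largest* Jordan block for λ (equivalently, the smallest k with (A − λI)^k v = 0 for every generalised eigenvector v of λ).

  λ = 3: largest Jordan block has size 2, contributing (x − 3)^2

So m_A(x) = (x - 3)^2 = x^2 - 6*x + 9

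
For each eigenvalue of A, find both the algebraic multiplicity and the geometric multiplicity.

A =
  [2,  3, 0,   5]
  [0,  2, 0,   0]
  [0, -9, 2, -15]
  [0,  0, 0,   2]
λ = 2: alg = 4, geom = 3

Step 1 — factor the characteristic polynomial to read off the algebraic multiplicities:
  χ_A(x) = (x - 2)^4

Step 2 — compute geometric multiplicities via the rank-nullity identity g(λ) = n − rank(A − λI):
  rank(A − (2)·I) = 1, so dim ker(A − (2)·I) = n − 1 = 3

Summary:
  λ = 2: algebraic multiplicity = 4, geometric multiplicity = 3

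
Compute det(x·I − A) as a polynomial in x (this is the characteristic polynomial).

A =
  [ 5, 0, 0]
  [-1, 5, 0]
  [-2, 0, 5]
x^3 - 15*x^2 + 75*x - 125

Expanding det(x·I − A) (e.g. by cofactor expansion or by noting that A is similar to its Jordan form J, which has the same characteristic polynomial as A) gives
  χ_A(x) = x^3 - 15*x^2 + 75*x - 125
which factors as (x - 5)^3. The eigenvalues (with algebraic multiplicities) are λ = 5 with multiplicity 3.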